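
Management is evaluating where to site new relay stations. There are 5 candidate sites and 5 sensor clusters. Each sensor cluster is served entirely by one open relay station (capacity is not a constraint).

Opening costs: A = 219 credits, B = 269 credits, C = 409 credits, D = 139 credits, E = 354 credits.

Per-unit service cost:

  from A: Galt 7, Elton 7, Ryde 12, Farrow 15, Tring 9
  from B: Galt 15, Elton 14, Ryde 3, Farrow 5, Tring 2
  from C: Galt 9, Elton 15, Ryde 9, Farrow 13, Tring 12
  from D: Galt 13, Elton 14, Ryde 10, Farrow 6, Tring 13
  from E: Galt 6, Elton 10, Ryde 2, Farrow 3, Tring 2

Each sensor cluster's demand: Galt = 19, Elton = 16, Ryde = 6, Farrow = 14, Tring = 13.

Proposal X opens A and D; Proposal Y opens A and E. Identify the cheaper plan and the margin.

Proposal X: {A, D}: Galt→A 7·19=133, Elton→A 7·16=112, Ryde→D 10·6=60, Farrow→D 6·14=84, Tring→A 9·13=117. Service 506; fixed 358; total 864.
Proposal Y: {A, E}: Galt→E 6·19=114, Elton→A 7·16=112, Ryde→E 2·6=12, Farrow→E 3·14=42, Tring→E 2·13=26. Service 306; fixed 573; total 879.
Difference: |864 − 879| = 15.

Proposal X is cheaper by 15.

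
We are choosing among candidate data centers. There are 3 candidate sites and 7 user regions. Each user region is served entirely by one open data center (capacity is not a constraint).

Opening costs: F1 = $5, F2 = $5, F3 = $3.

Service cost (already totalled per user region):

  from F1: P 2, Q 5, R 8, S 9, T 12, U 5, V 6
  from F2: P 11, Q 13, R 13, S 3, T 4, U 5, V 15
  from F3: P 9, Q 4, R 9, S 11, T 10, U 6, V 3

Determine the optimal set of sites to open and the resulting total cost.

Open F1, F2 and F3; minimum total cost 42.

For any fixed open set, each user region goes to its cheapest open site; total = fixed + service.
{F1, F2, F3}: P→F1 2, Q→F3 4, R→F1 8, S→F2 3, T→F2 4, U→F1 5, V→F3 3. Service 29; fixed 13; total 42.
{F1, F2}: service 33 + fixed 10 = 43
{F2, F3}: P→F3 9, Q→F3 4, R→F3 9, S→F2 3, T→F2 4, U→F2 5, V→F3 3. Service 37; fixed 8; total 45.
{F3}: service 52 + fixed 3 = 55
(All 7 nonempty subsets were checked; F1, F2 and F3 is lowest.)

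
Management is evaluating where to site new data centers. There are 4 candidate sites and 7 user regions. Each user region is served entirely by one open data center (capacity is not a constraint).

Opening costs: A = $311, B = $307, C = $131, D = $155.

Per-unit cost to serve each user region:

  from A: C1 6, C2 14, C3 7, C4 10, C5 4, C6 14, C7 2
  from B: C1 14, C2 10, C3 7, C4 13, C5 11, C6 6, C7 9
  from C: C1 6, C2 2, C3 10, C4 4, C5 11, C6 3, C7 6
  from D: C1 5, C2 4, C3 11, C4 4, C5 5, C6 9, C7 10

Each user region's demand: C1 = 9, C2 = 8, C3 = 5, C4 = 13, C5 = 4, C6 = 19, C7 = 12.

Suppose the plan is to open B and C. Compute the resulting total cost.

Each user region is assigned to its cheapest site among the open ones.
{B, C}: C1→C 6·9=54, C2→C 2·8=16, C3→B 7·5=35, C4→C 4·13=52, C5→B 11·4=44, C6→C 3·19=57, C7→C 6·12=72. Service 330; fixed 438; total 768.

Total cost: 768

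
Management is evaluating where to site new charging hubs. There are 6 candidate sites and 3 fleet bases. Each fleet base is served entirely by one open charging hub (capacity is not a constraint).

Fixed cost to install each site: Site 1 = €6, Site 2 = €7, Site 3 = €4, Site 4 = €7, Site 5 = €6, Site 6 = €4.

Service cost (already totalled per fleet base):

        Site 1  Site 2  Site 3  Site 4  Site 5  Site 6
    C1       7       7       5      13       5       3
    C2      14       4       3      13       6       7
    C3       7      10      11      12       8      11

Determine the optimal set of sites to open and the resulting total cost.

For any fixed open set, each fleet base goes to its cheapest open site; total = fixed + service.
{Site 3}: C1→Site 3 5, C2→Site 3 3, C3→Site 3 11. Service 19; fixed 4; total 23.
{Site 1, Site 3}: C1→Site 3 5, C2→Site 3 3, C3→Site 1 7. Service 15; fixed 10; total 25.
{Site 3, Site 6}: service 17 + fixed 8 = 25
{Site 1, Site 2, Site 3, Site 4, Site 5, Site 6}: service 13 + fixed 34 = 47
No other subset beats 23.

Open Site 3 only; minimum total cost 23.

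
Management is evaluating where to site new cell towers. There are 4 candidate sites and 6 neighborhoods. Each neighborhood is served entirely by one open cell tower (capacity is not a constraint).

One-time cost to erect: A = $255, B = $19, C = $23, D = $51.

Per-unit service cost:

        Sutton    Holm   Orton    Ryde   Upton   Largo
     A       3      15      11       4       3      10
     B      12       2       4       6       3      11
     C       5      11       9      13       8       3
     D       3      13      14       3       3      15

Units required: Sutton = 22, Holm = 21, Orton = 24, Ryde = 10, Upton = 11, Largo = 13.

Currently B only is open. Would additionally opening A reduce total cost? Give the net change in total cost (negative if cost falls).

No — net change +24 (cost rises by 24).

Current service cost with {B}: 638.
Adding A: each neighborhood re-picks its cheapest; new service cost 407, saving 231.
Extra fixed cost: 255. Net change = 255 − 231 = 24.
(Totals: 657 → 681.)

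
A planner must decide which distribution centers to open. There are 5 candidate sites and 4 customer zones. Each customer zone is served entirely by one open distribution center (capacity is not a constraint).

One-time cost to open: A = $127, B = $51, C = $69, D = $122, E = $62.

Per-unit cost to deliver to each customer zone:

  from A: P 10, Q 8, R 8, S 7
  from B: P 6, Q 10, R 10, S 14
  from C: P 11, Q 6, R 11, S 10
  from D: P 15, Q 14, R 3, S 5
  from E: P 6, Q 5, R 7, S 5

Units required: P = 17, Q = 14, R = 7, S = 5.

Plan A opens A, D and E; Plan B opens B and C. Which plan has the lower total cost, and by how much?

Plan B is cheaper by 103.

Plan A: {A, D, E}: P→E 6·17=102, Q→E 5·14=70, R→D 3·7=21, S→D 5·5=25. Service 218; fixed 311; total 529.
Plan B: {B, C}: P→B 6·17=102, Q→C 6·14=84, R→B 10·7=70, S→C 10·5=50. Service 306; fixed 120; total 426.
Difference: |529 − 426| = 103.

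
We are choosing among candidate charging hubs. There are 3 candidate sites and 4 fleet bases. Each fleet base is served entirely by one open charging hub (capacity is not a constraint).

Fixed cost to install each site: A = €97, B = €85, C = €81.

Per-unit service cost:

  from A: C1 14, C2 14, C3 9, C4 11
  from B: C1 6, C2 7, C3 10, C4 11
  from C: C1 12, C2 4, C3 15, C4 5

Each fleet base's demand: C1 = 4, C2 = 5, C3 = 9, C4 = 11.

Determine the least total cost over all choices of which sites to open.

For any fixed open set, each fleet base goes to its cheapest open site; total = fixed + service.
{C}: C1→C 12·4=48, C2→C 4·5=20, C3→C 15·9=135, C4→C 5·11=55. Service 258; fixed 81; total 339.
{B}: C1→B 6·4=24, C2→B 7·5=35, C3→B 10·9=90, C4→B 11·11=121. Service 270; fixed 85; total 355.
{B, C}: service 189 + fixed 166 = 355
{A, B, C}: service 180 + fixed 263 = 443
No other subset beats 339.

Minimum total cost: 339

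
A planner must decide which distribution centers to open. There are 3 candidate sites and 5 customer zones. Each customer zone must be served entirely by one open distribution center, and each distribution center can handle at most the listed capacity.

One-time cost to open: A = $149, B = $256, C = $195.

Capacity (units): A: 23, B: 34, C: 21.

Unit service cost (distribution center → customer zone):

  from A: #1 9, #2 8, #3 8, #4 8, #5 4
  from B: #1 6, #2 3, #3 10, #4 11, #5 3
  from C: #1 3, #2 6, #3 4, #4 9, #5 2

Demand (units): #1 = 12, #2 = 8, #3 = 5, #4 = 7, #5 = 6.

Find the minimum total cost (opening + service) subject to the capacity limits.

Open {A, C}: #1→C 3·12=36, #2→A 8·8=64, #3→C 4·5=20, #4→A 8·7=56, #5→A 4·6=24.
Loads: A carries 21/23, C carries 17/21. Service 200; fixed 344; total 544.
Next best feasible plan costs 548.

Minimum total cost: 544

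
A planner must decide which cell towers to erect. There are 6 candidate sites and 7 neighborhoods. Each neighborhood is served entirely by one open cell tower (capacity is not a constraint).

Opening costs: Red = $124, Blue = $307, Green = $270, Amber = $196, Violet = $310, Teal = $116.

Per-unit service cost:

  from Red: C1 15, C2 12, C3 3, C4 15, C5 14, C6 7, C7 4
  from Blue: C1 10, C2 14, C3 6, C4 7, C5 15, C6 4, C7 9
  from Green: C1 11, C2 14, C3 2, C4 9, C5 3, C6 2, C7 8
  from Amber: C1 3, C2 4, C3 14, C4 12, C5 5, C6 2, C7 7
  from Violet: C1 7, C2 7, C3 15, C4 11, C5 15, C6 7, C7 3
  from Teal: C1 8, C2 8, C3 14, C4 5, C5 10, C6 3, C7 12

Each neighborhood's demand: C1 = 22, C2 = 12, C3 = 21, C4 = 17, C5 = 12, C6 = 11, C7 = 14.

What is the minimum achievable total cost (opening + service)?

Minimum total cost: 836

For any fixed open set, each neighborhood goes to its cheapest open site; total = fixed + service.
{Red, Amber, Teal}: C1→Amber 3·22=66, C2→Amber 4·12=48, C3→Red 3·21=63, C4→Teal 5·17=85, C5→Amber 5·12=60, C6→Amber 2·11=22, C7→Red 4·14=56. Service 400; fixed 436; total 836.
{Red, Amber}: service 519 + fixed 320 = 839
{Red, Teal}: service 629 + fixed 240 = 869
{Red, Blue, Green, Amber, Violet, Teal}: service 341 + fixed 1323 = 1664
No other subset beats 836.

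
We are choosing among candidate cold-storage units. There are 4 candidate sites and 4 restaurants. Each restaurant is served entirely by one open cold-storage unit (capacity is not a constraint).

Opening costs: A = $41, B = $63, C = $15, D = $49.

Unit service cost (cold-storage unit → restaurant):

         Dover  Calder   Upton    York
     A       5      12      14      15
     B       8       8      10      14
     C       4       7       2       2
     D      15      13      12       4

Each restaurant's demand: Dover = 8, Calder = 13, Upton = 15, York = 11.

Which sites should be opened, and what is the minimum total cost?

For any fixed open set, each restaurant goes to its cheapest open site; total = fixed + service.
{C}: Dover→C 4·8=32, Calder→C 7·13=91, Upton→C 2·15=30, York→C 2·11=22. Service 175; fixed 15; total 190.
{A, C}: service 175 + fixed 56 = 231
{C, D}: service 175 + fixed 64 = 239
{A, B, C, D}: service 175 + fixed 168 = 343
No other subset beats 190.

Open C only; minimum total cost 190.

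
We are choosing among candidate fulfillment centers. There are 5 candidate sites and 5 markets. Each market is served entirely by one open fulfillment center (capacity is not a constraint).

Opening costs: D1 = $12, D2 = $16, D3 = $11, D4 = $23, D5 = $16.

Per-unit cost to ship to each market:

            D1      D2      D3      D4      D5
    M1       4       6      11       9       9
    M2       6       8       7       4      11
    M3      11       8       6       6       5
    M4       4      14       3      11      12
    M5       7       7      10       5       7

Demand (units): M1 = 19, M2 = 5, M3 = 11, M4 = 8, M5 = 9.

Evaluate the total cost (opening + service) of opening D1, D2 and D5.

Each market is assigned to its cheapest site among the open ones.
{D1, D2, D5}: M1→D1 4·19=76, M2→D1 6·5=30, M3→D5 5·11=55, M4→D1 4·8=32, M5→D1 7·9=63. Service 256; fixed 44; total 300.

Total cost: 300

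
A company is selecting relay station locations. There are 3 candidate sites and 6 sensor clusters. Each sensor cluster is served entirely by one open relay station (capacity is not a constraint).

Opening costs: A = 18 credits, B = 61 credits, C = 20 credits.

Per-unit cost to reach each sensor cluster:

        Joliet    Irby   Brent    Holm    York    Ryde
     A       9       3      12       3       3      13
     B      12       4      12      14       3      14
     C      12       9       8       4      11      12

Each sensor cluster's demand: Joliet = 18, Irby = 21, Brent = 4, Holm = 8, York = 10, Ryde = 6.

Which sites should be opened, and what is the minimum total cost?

Open A and C; minimum total cost 421.

For any fixed open set, each sensor cluster goes to its cheapest open site; total = fixed + service.
{A, C}: Joliet→A 9·18=162, Irby→A 3·21=63, Brent→C 8·4=32, Holm→A 3·8=24, York→A 3·10=30, Ryde→C 12·6=72. Service 383; fixed 38; total 421.
{A}: service 405 + fixed 18 = 423
{A, B, C}: service 383 + fixed 99 = 482
(All 7 nonempty subsets were checked; A and C is lowest.)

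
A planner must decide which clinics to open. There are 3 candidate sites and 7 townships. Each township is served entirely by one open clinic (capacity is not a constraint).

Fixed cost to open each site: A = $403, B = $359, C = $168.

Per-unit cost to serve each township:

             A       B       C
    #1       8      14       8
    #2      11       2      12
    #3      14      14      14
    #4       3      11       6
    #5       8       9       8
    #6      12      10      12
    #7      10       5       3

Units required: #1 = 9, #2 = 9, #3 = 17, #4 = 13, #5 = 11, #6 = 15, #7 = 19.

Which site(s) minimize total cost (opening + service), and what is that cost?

Open C only; minimum total cost 989.

For any fixed open set, each township goes to its cheapest open site; total = fixed + service.
{C}: #1→C 8·9=72, #2→C 12·9=108, #3→C 14·17=238, #4→C 6·13=78, #5→C 8·11=88, #6→C 12·15=180, #7→C 3·19=57. Service 821; fixed 168; total 989.
{B}: service 869 + fixed 359 = 1228
{B, C}: service 701 + fixed 527 = 1228
{A, B, C}: #1→A 8·9=72, #2→B 2·9=18, #3→A 14·17=238, #4→A 3·13=39, #5→A 8·11=88, #6→B 10·15=150, #7→C 3·19=57. Service 662; fixed 930; total 1592.
No other subset beats 989.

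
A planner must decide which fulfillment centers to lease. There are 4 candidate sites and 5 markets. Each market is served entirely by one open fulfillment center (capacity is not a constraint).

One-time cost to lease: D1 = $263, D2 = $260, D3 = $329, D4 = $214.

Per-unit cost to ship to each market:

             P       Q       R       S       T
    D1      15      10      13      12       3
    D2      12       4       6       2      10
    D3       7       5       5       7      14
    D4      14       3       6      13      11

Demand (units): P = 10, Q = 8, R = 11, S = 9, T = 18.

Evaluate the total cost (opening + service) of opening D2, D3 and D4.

Each market is assigned to its cheapest site among the open ones.
{D2, D3, D4}: P→D3 7·10=70, Q→D4 3·8=24, R→D3 5·11=55, S→D2 2·9=18, T→D2 10·18=180. Service 347; fixed 803; total 1150.

Total cost: 1150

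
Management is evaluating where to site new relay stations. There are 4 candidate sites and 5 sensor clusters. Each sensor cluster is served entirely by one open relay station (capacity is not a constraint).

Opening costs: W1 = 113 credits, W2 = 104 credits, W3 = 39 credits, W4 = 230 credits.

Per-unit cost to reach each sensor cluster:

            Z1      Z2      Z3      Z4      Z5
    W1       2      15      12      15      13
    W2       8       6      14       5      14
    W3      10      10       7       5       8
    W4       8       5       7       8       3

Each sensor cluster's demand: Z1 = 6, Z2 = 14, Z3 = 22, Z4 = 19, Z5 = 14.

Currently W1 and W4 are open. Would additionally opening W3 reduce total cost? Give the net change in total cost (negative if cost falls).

Current service cost with {W1, W4}: 430.
Adding W3: each sensor cluster re-picks its cheapest; new service cost 373, saving 57.
Extra fixed cost: 39. Net change = 39 − 57 = -18.
(Totals: 773 → 755.)

Yes — net change −18 (cost falls by 18).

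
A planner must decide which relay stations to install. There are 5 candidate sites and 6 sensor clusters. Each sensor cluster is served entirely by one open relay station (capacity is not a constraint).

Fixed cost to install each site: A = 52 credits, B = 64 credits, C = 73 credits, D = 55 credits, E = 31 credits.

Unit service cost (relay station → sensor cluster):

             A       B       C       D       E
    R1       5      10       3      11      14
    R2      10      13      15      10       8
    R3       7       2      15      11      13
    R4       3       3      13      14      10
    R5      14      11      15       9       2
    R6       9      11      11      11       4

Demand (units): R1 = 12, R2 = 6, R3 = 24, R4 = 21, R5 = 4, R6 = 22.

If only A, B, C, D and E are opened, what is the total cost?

Each sensor cluster is assigned to its cheapest site among the open ones.
{A, B, C, D, E}: R1→C 3·12=36, R2→E 8·6=48, R3→B 2·24=48, R4→A 3·21=63, R5→E 2·4=8, R6→E 4·22=88. Service 291; fixed 275; total 566.

Total cost: 566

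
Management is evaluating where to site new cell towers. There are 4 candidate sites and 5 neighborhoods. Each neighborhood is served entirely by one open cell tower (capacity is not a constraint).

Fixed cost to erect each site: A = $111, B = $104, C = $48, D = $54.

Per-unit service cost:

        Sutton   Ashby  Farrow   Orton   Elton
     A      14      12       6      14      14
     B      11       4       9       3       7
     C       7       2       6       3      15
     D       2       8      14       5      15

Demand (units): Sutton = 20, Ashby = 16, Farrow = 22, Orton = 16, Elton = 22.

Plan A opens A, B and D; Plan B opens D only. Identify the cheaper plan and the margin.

Plan A: {A, B, D}: Sutton→D 2·20=40, Ashby→B 4·16=64, Farrow→A 6·22=132, Orton→B 3·16=48, Elton→B 7·22=154. Service 438; fixed 269; total 707.
Plan B: {D}: Sutton→D 2·20=40, Ashby→D 8·16=128, Farrow→D 14·22=308, Orton→D 5·16=80, Elton→D 15·22=330. Service 886; fixed 54; total 940.
Difference: |707 − 940| = 233.

Plan A is cheaper by 233.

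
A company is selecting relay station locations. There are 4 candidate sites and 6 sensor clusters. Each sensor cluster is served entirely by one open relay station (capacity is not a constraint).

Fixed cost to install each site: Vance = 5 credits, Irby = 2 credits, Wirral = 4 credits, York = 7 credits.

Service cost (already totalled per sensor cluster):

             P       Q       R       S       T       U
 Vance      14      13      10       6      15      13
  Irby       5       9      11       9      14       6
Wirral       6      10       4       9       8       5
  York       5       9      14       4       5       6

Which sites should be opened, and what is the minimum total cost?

For any fixed open set, each sensor cluster goes to its cheapest open site; total = fixed + service.
{Wirral, York}: P→York 5, Q→York 9, R→Wirral 4, S→York 4, T→York 5, U→Wirral 5. Service 32; fixed 11; total 43.
{Irby, Wirral, York}: P→Irby 5, Q→Irby 9, R→Wirral 4, S→York 4, T→York 5, U→Wirral 5. Service 32; fixed 13; total 45.
{Irby, Wirral}: service 40 + fixed 6 = 46
{Vance, Irby, Wirral, York}: service 32 + fixed 18 = 50
(All 15 nonempty subsets were checked; Wirral and York is lowest.)

Open Wirral and York; minimum total cost 43.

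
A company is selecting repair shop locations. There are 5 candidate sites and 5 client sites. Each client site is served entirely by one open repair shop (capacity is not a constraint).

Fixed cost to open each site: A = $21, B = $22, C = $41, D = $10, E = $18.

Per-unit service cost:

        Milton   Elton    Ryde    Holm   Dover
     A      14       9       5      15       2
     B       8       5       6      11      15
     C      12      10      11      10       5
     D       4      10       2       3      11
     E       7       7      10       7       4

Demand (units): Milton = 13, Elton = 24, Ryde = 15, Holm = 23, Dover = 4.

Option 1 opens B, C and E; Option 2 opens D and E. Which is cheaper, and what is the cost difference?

Option 1: {B, C, E}: Milton→E 7·13=91, Elton→B 5·24=120, Ryde→B 6·15=90, Holm→E 7·23=161, Dover→E 4·4=16. Service 478; fixed 81; total 559.
Option 2: {D, E}: Milton→D 4·13=52, Elton→E 7·24=168, Ryde→D 2·15=30, Holm→D 3·23=69, Dover→E 4·4=16. Service 335; fixed 28; total 363.
Difference: |559 − 363| = 196.

Option 2 is cheaper by 196.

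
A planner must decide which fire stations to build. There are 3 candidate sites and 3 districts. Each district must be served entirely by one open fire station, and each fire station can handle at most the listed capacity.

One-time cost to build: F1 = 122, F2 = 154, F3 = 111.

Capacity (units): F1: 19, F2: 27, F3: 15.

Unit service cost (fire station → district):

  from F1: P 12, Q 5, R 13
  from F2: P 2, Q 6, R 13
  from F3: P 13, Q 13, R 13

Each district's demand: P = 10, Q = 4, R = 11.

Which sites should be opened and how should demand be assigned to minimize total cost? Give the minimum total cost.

Minimum total cost: 341

Open {F2}: P→F2 2·10=20, Q→F2 6·4=24, R→F2 13·11=143.
Loads: F2 carries 25/27. Service 187; fixed 154; total 341.
Next best feasible plan costs 452.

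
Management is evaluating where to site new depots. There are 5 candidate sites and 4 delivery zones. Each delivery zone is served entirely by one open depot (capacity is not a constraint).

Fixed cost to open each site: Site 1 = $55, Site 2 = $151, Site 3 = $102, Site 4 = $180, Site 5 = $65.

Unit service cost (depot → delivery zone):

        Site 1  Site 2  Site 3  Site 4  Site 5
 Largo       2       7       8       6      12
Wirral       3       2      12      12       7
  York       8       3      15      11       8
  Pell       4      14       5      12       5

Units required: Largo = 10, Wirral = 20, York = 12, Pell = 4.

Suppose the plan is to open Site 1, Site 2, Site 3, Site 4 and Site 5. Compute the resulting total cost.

Total cost: 665

Each delivery zone is assigned to its cheapest site among the open ones.
{Site 1, Site 2, Site 3, Site 4, Site 5}: Largo→Site 1 2·10=20, Wirral→Site 2 2·20=40, York→Site 2 3·12=36, Pell→Site 1 4·4=16. Service 112; fixed 553; total 665.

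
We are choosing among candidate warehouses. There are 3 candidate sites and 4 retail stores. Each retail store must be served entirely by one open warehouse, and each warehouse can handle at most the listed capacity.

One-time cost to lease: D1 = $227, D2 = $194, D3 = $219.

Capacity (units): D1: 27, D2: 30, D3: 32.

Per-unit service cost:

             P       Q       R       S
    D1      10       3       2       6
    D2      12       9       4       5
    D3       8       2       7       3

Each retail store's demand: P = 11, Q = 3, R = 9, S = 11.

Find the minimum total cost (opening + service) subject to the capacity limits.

Open {D2, D3}: P→D3 8·11=88, Q→D3 2·3=6, R→D2 4·9=36, S→D3 3·11=33.
Loads: D2 carries 9/30, D3 carries 25/32. Service 163; fixed 413; total 576.
Next best feasible plan costs 591.

Minimum total cost: 576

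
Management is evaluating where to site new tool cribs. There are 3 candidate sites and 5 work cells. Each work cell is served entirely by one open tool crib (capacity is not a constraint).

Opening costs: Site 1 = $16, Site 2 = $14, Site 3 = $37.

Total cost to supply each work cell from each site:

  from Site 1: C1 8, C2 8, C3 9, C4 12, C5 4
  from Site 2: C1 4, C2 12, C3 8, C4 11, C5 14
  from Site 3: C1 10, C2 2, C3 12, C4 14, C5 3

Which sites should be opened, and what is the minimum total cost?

For any fixed open set, each work cell goes to its cheapest open site; total = fixed + service.
{Site 1}: C1→Site 1 8, C2→Site 1 8, C3→Site 1 9, C4→Site 1 12, C5→Site 1 4. Service 41; fixed 16; total 57.
{Site 2}: service 49 + fixed 14 = 63
{Site 1, Site 2}: service 35 + fixed 30 = 65
{Site 1, Site 2, Site 3}: service 28 + fixed 67 = 95
No other subset beats 57.

Open Site 1 only; minimum total cost 57.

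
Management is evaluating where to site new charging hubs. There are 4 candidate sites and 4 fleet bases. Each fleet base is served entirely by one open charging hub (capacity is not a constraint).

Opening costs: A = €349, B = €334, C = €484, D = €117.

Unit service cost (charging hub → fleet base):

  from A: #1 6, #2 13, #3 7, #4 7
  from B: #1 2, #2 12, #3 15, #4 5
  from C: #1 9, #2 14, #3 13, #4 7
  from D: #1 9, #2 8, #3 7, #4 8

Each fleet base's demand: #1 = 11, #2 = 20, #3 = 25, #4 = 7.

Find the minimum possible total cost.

For any fixed open set, each fleet base goes to its cheapest open site; total = fixed + service.
{D}: #1→D 9·11=99, #2→D 8·20=160, #3→D 7·25=175, #4→D 8·7=56. Service 490; fixed 117; total 607.
{B, D}: service 392 + fixed 451 = 843
{A}: service 550 + fixed 349 = 899
{A, B, C, D}: service 392 + fixed 1284 = 1676
No other subset beats 607.

Minimum total cost: 607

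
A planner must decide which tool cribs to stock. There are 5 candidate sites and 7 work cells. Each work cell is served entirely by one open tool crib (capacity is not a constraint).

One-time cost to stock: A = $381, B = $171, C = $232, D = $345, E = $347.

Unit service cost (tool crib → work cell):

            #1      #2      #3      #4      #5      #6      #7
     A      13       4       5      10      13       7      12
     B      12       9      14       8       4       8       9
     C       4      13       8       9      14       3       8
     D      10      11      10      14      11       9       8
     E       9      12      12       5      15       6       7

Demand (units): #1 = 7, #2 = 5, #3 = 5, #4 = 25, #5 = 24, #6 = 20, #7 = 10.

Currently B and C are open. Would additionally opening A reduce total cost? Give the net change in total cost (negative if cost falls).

Current service cost with {B, C}: 549.
Adding A: each work cell re-picks its cheapest; new service cost 509, saving 40.
Extra fixed cost: 381. Net change = 381 − 40 = 341.
(Totals: 952 → 1293.)

No — net change +341 (cost rises by 341).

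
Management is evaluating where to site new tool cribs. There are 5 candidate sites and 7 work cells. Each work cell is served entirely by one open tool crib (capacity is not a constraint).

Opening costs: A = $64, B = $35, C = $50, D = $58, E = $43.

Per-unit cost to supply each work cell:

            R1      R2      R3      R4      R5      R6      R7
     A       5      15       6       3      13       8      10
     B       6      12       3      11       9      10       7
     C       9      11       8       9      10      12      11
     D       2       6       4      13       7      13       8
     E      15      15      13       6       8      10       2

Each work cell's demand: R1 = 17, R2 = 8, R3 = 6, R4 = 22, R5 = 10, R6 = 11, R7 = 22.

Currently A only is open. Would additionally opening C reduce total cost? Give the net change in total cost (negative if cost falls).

Yes — net change −12 (cost falls by 12).

Current service cost with {A}: 745.
Adding C: each work cell re-picks its cheapest; new service cost 683, saving 62.
Extra fixed cost: 50. Net change = 50 − 62 = -12.
(Totals: 809 → 797.)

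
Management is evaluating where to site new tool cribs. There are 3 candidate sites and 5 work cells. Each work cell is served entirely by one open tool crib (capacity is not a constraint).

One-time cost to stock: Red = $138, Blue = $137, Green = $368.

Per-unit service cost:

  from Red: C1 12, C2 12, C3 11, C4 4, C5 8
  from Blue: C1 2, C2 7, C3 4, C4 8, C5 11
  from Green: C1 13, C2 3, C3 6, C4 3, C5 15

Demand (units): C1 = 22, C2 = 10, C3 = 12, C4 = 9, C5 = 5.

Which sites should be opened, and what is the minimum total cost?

For any fixed open set, each work cell goes to its cheapest open site; total = fixed + service.
{Blue}: C1→Blue 2·22=44, C2→Blue 7·10=70, C3→Blue 4·12=48, C4→Blue 8·9=72, C5→Blue 11·5=55. Service 289; fixed 137; total 426.
{Red, Blue}: service 238 + fixed 275 = 513
{Blue, Green}: C1→Blue 2·22=44, C2→Green 3·10=30, C3→Blue 4·12=48, C4→Green 3·9=27, C5→Blue 11·5=55. Service 204; fixed 505; total 709.
{Red, Blue, Green}: service 189 + fixed 643 = 832
No other subset beats 426.

Open Blue only; minimum total cost 426.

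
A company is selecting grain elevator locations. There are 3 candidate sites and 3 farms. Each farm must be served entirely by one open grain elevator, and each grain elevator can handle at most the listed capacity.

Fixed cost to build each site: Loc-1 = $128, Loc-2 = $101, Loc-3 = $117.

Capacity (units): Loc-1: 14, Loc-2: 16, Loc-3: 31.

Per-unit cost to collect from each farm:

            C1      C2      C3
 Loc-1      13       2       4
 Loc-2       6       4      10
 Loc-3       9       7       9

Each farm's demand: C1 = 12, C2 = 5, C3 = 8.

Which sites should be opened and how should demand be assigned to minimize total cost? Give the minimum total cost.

Open {Loc-3}: C1→Loc-3 9·12=108, C2→Loc-3 7·5=35, C3→Loc-3 9·8=72.
Loads: Loc-3 carries 25/31. Service 215; fixed 117; total 332.
Next best feasible plan costs 343.

Minimum total cost: 332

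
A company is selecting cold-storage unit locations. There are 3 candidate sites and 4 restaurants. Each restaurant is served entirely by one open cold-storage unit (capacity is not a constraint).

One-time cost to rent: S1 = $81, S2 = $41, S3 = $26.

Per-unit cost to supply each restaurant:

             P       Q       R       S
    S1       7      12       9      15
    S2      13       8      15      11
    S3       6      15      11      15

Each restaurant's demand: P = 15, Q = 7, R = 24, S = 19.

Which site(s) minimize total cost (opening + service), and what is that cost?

Open S2 and S3; minimum total cost 686.

For any fixed open set, each restaurant goes to its cheapest open site; total = fixed + service.
{S2, S3}: P→S3 6·15=90, Q→S2 8·7=56, R→S3 11·24=264, S→S2 11·19=209. Service 619; fixed 67; total 686.
{S1, S2}: service 586 + fixed 122 = 708
{S1, S2, S3}: P→S3 6·15=90, Q→S2 8·7=56, R→S1 9·24=216, S→S2 11·19=209. Service 571; fixed 148; total 719.
{S3}: P→S3 6·15=90, Q→S3 15·7=105, R→S3 11·24=264, S→S3 15·19=285. Service 744; fixed 26; total 770.
No other subset beats 686.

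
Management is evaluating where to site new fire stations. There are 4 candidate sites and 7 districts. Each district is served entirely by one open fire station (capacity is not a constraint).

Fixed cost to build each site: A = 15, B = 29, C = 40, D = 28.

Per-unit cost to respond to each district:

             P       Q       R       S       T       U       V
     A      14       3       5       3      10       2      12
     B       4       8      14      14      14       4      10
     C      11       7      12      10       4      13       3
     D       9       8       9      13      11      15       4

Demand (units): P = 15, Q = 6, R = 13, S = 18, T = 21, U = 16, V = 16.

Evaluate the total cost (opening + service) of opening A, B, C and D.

Each district is assigned to its cheapest site among the open ones.
{A, B, C, D}: P→B 4·15=60, Q→A 3·6=18, R→A 5·13=65, S→A 3·18=54, T→C 4·21=84, U→A 2·16=32, V→C 3·16=48. Service 361; fixed 112; total 473.

Total cost: 473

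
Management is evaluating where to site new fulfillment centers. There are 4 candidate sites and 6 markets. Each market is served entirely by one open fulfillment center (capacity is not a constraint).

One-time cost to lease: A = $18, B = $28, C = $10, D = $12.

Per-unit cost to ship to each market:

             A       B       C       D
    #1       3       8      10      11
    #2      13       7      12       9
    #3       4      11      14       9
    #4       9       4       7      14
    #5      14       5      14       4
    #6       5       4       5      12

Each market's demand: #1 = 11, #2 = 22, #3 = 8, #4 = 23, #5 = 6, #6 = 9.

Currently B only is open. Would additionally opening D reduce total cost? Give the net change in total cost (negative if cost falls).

Current service cost with {B}: 488.
Adding D: each market re-picks its cheapest; new service cost 466, saving 22.
Extra fixed cost: 12. Net change = 12 − 22 = -10.
(Totals: 516 → 506.)

Yes — net change −10 (cost falls by 10).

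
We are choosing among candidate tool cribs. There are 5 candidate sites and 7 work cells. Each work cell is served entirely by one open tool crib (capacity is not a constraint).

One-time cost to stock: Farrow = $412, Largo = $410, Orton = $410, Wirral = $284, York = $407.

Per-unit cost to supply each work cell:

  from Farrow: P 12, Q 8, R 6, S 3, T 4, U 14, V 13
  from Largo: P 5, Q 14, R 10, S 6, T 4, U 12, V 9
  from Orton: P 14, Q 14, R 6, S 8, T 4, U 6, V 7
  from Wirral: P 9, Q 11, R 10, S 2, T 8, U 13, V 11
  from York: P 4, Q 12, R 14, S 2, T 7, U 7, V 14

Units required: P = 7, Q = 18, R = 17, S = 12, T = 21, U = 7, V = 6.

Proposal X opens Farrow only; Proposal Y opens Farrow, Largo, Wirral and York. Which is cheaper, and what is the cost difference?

Proposal X: {Farrow}: P→Farrow 12·7=84, Q→Farrow 8·18=144, R→Farrow 6·17=102, S→Farrow 3·12=36, T→Farrow 4·21=84, U→Farrow 14·7=98, V→Farrow 13·6=78. Service 626; fixed 412; total 1038.
Proposal Y: {Farrow, Largo, Wirral, York}: P→York 4·7=28, Q→Farrow 8·18=144, R→Farrow 6·17=102, S→Wirral 2·12=24, T→Farrow 4·21=84, U→York 7·7=49, V→Largo 9·6=54. Service 485; fixed 1513; total 1998.
Difference: |1038 − 1998| = 960.

Proposal X is cheaper by 960.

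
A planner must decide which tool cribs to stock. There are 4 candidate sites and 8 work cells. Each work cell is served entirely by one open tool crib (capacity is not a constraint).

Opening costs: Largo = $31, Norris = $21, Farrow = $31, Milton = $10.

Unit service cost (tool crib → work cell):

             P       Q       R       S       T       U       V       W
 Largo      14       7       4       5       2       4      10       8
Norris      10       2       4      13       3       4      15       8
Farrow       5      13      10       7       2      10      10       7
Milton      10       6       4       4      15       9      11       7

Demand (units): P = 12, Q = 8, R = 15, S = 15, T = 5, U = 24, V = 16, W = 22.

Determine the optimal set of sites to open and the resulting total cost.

Open Norris, Farrow and Milton; minimum total cost 678.

For any fixed open set, each work cell goes to its cheapest open site; total = fixed + service.
{Norris, Farrow, Milton}: P→Farrow 5·12=60, Q→Norris 2·8=16, R→Norris 4·15=60, S→Milton 4·15=60, T→Farrow 2·5=10, U→Norris 4·24=96, V→Farrow 10·16=160, W→Farrow 7·22=154. Service 616; fixed 62; total 678.
{Largo, Norris, Farrow, Milton}: service 616 + fixed 93 = 709
{Norris, Farrow}: P→Farrow 5·12=60, Q→Norris 2·8=16, R→Norris 4·15=60, S→Farrow 7·15=105, T→Farrow 2·5=10, U→Norris 4·24=96, V→Farrow 10·16=160, W→Farrow 7·22=154. Service 661; fixed 52; total 713.
{Milton}: P→Milton 10·12=120, Q→Milton 6·8=48, R→Milton 4·15=60, S→Milton 4·15=60, T→Milton 15·5=75, U→Milton 9·24=216, V→Milton 11·16=176, W→Milton 7·22=154. Service 909; fixed 10; total 919.
(All 15 nonempty subsets were checked; Norris, Farrow and Milton is lowest.)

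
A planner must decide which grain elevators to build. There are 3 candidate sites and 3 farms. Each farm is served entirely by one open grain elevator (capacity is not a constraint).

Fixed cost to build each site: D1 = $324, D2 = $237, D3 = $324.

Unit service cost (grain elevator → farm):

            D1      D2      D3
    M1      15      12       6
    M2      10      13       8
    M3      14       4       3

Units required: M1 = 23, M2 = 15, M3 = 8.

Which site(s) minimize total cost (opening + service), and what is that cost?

For any fixed open set, each farm goes to its cheapest open site; total = fixed + service.
{D3}: M1→D3 6·23=138, M2→D3 8·15=120, M3→D3 3·8=24. Service 282; fixed 324; total 606.
{D2}: service 503 + fixed 237 = 740
{D2, D3}: service 282 + fixed 561 = 843
{D1, D2, D3}: service 282 + fixed 885 = 1167
No other subset beats 606.

Open D3 only; minimum total cost 606.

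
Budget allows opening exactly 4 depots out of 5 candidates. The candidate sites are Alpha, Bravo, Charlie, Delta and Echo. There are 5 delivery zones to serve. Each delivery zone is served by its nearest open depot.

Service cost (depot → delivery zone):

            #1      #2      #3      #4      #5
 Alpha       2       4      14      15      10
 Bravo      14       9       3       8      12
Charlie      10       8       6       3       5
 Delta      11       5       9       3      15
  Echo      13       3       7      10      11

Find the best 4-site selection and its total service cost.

With exactly 4 open, each delivery zone uses its cheapest among the chosen.
{Alpha, Bravo, Charlie, Echo}: #1→Alpha 2, #2→Echo 3, #3→Bravo 3, #4→Charlie 3, #5→Charlie 5. Service cost 16.
{Alpha, Bravo, Charlie, Delta}: service cost 17
{Alpha, Charlie, Delta, Echo}: service cost 19
Among all 5 size-4 choices, {Alpha, Bravo, Charlie, Echo} is lowest.

Choose Alpha, Bravo, Charlie and Echo; total service cost 16.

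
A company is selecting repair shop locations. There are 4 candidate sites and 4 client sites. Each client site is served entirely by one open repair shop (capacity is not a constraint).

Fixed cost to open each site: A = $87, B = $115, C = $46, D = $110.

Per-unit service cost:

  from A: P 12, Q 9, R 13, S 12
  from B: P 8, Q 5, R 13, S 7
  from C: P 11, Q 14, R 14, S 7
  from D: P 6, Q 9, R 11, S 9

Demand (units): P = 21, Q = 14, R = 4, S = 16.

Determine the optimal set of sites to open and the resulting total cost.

Open B only; minimum total cost 517.

For any fixed open set, each client site goes to its cheapest open site; total = fixed + service.
{B}: P→B 8·21=168, Q→B 5·14=70, R→B 13·4=52, S→B 7·16=112. Service 402; fixed 115; total 517.
{D}: P→D 6·21=126, Q→D 9·14=126, R→D 11·4=44, S→D 9·16=144. Service 440; fixed 110; total 550.
{B, C}: service 402 + fixed 161 = 563
{A, B, C, D}: service 352 + fixed 358 = 710
No other subset beats 517.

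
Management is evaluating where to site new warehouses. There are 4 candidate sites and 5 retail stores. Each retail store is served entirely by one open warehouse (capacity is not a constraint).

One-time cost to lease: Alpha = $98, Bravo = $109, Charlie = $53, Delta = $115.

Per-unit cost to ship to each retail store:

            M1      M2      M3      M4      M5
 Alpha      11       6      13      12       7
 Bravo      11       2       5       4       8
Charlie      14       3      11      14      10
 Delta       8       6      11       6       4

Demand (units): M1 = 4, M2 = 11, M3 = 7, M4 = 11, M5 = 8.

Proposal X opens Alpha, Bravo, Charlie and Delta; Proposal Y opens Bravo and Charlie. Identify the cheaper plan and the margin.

Proposal X: {Alpha, Bravo, Charlie, Delta}: M1→Delta 8·4=32, M2→Bravo 2·11=22, M3→Bravo 5·7=35, M4→Bravo 4·11=44, M5→Delta 4·8=32. Service 165; fixed 375; total 540.
Proposal Y: {Bravo, Charlie}: M1→Bravo 11·4=44, M2→Bravo 2·11=22, M3→Bravo 5·7=35, M4→Bravo 4·11=44, M5→Bravo 8·8=64. Service 209; fixed 162; total 371.
Difference: |540 − 371| = 169.

Proposal Y is cheaper by 169.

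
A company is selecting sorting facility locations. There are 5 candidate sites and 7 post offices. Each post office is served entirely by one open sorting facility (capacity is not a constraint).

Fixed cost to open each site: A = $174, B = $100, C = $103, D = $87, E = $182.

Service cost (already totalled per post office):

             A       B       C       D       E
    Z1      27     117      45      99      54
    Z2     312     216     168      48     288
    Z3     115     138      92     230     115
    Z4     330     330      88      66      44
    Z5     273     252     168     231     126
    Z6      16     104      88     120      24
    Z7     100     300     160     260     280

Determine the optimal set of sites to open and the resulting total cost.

Open C and D; minimum total cost 857.

For any fixed open set, each post office goes to its cheapest open site; total = fixed + service.
{C, D}: Z1→C 45, Z2→D 48, Z3→C 92, Z4→D 66, Z5→C 168, Z6→C 88, Z7→C 160. Service 667; fixed 190; total 857.
{A, D}: service 603 + fixed 261 = 864
{A, C, D}: Z1→A 27, Z2→D 48, Z3→C 92, Z4→D 66, Z5→C 168, Z6→A 16, Z7→A 100. Service 517; fixed 364; total 881.
{A, B, C, D, E}: Z1→A 27, Z2→D 48, Z3→C 92, Z4→E 44, Z5→E 126, Z6→A 16, Z7→A 100. Service 453; fixed 646; total 1099.
No other subset beats 857.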